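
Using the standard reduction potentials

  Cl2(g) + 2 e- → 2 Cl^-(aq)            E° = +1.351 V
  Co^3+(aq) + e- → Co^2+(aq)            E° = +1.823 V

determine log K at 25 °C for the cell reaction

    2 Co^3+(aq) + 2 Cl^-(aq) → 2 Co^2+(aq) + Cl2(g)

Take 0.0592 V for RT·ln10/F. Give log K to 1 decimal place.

log K = 15.9

The Co³⁺/Co²⁺ couple is reduced (cathode); E°cell = +1.823 − (+1.351) = +0.472 V with n = 2.
At equilibrium E = 0, so log K = nE°cell / 0.0592 = (2)(+0.472) / 0.0592 = 15.9.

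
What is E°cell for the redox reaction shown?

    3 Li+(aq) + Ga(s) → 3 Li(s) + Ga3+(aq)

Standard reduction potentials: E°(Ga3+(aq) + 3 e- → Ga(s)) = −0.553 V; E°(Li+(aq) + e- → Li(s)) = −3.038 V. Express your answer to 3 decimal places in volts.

Li+(aq) gains electrons, so the Li⁺/Li couple is the cathode; the Ga³⁺/Ga couple is the anode.
E°cell = E°(cathode) − E°(anode) = −3.038 − (−0.553) = −2.485 V.

−2.485 V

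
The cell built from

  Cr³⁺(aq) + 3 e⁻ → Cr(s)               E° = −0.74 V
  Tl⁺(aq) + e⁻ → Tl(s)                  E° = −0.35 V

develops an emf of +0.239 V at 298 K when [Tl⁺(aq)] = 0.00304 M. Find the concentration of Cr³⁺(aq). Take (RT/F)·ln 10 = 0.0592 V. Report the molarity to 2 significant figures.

1.3 M

With Tl⁺/Tl at the cathode and Cr³⁺/Cr at the anode, E°cell = −0.35 − (−0.74) = +0.39 V (n = 3).
Since E = E° − (0.0592/n)·log Q, log Q = n(E° − E)/0.0592 = 7.652.
For 3 Tl⁺(aq) + Cr(s) → 3 Tl(s) + Cr³⁺(aq), the reaction quotient is Q = [Cr³⁺(aq)] / [Tl⁺(aq)]^3.
Isolating [Cr³⁺(aq)] in Q = 10^{7.652} yields log [Cr³⁺(aq)] = 0.101, i.e. 1.3 M.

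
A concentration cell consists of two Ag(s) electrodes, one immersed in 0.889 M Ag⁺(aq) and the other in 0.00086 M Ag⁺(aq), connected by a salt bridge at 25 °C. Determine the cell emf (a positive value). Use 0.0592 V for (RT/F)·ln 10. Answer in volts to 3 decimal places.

For a concentration cell E°cell = 0, since both electrodes use the same couple.
The compartment with the higher Ag⁺(aq) concentration (0.889 M) acts as the cathode; ions are reduced there and produced at the dilute (0.00086 M) anode.
With n = 1, Ecell = −(0.0592/1)·log([dilute]/[conc]) = −(0.0592/1)·log(0.00086/0.889) = +0.178 V.

0.178 V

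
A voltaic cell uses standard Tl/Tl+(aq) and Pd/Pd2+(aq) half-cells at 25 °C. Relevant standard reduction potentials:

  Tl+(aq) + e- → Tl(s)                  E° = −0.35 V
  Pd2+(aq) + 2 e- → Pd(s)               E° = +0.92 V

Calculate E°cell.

+1.27 V

The Pd²⁺/Pd couple has the higher E°, so Pd ion is reduced (cathode) and Tl is oxidized (anode).
E°cell = E°(cathode) − E°(anode) = +0.92 − (−0.35) = +1.27 V.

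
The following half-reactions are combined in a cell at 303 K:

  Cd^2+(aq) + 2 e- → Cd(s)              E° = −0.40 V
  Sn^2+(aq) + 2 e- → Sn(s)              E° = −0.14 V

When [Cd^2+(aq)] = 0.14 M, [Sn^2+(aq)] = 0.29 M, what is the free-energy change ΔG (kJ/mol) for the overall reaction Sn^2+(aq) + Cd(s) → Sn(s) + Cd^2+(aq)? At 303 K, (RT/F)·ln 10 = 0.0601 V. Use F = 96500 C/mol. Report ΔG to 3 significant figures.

−52.0 kJ/mol

E°cell = −0.14 − (−0.40) = +0.26 V; the balanced reaction transfers n = 2 electrons.
Q = [Cd^2+(aq)] / [Sn^2+(aq)] = 0.483, so log Q = −0.316 and E = +0.26 − (0.0601/2)(−0.316) = +0.2695 V.
Finally ΔG = −nFE = −(2)(96500 C/mol)(+0.2695 V) = −52.0 kJ/mol.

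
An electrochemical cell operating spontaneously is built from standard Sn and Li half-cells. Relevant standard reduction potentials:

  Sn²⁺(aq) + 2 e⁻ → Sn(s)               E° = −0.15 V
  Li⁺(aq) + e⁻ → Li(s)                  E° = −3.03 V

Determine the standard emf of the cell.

+2.88 V

The Sn²⁺/Sn couple has the higher E°, so Sn ion is reduced (cathode) and Li is oxidized (anode).
E°cell = E°(cathode) − E°(anode) = −0.15 − (−3.03) = +2.88 V.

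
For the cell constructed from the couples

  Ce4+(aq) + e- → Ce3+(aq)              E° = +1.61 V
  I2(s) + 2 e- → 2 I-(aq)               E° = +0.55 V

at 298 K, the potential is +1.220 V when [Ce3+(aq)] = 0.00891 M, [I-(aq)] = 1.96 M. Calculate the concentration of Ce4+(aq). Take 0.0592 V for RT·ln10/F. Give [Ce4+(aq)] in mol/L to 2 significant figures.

With Ce⁴⁺/Ce³⁺ at the cathode and I₂/I⁻ at the anode, E°cell = +1.61 − (+0.55) = +1.06 V (n = 2).
Since E = E° − (0.0592/n)·log Q, log Q = n(E° − E)/0.0592 = −5.405.
Balancing electrons gives 2 Ce4+(aq) + 2 I-(aq) → 2 Ce3+(aq) + I2(s); thus Q = [Ce3+(aq)]^2 / ([Ce4+(aq)]^2·[I-(aq)]^2).
Substituting the known concentrations and solving, log [Ce4+(aq)] = 0.360 and [Ce4+(aq)] = 2.3 M.

2.3 M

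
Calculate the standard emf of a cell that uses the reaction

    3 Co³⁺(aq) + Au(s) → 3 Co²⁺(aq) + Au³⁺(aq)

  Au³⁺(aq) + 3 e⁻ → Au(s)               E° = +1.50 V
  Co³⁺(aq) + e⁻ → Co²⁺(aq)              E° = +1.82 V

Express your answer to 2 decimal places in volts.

In the reaction as written, Co³⁺(aq) is reduced (cathode) and Au³⁺(aq) is produced by oxidation at the anode.
E°cell = E°(cathode) − E°(anode) = +1.82 − (+1.50) = +0.32 V.
The positive value indicates the reaction is spontaneous as written.

+0.32 V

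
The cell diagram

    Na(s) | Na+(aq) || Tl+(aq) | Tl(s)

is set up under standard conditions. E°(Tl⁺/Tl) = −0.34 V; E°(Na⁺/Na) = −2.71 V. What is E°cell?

+2.37 V

By convention the left-hand electrode in cell notation is the anode (oxidation) and the right-hand electrode is the cathode (reduction).
E°cell = E°(right) − E°(left) = −0.34 − (−2.71) = +2.37 V.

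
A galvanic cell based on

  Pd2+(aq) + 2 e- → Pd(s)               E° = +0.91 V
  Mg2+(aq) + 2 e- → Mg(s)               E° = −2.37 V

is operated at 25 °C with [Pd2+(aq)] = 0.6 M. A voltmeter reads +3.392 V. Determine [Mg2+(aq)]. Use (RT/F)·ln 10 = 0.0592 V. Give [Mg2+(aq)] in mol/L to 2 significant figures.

9.9e−05 M

Pd²⁺/Pd is the cathode (higher E°); E°cell = +0.91 − (−2.37) = +3.28 V with n = 2.
Rearranging E = E° − (0.0592/n)·log Q gives log Q = 2(+3.28 − (+3.392))/0.0592 = −3.784.
The balanced reaction is Pd2+(aq) + Mg(s) → Pd(s) + Mg2+(aq), so Q = [Mg2+(aq)] / [Pd2+(aq)].
Solving for the unknown gives log [Mg2+(aq)] = −4.006, so [Mg2+(aq)] ≈ 9.9e−05 M.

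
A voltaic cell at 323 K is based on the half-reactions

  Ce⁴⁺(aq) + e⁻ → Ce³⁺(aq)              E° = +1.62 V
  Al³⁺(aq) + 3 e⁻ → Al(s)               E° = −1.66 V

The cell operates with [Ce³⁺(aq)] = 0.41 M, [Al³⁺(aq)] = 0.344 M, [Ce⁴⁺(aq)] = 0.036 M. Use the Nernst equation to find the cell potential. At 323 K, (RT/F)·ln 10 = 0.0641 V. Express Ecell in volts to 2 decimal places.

Since E°(Ce⁴⁺/Ce³⁺) > E°(Al³⁺/Al), Ce⁴⁺/Ce³⁺ serves as the cathode.
The standard potential is +1.62 − (−1.66) = +3.28 V and the balanced reaction transfers n = 3 electrons.
The balanced reaction is 3 Ce⁴⁺(aq) + Al(s) → 3 Ce³⁺(aq) + Al³⁺(aq), so Q = ([Ce³⁺(aq)]^3·[Al³⁺(aq)]) / [Ce⁴⁺(aq)]^3 = 508 and log Q = 2.706.
Applying E = E° − (RT ln10/nF)·log Q gives +3.28 − (0.0641/3)(2.706) = +3.22 V.

+3.22 V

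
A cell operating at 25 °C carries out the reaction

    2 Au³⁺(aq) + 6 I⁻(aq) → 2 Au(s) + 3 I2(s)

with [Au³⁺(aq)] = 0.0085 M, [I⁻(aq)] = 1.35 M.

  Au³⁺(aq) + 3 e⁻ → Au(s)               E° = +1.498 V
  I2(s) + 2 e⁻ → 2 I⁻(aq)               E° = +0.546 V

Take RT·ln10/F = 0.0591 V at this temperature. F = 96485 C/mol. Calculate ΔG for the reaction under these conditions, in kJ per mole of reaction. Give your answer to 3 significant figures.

With Au³⁺/Au reduced at the cathode, E°cell = +1.498 − (+0.546) = +0.952 V and n = 6.
The reaction quotient is 1 / ([Au³⁺(aq)]^2·[I⁻(aq)]^6) = 2.29×10^3; by Nernst, E = +0.952 − (0.0591/6)(3.359) = +0.9189 V.
ΔG = −nFE = −(6)(96485)(+0.9189) J/mol = −532 kJ/mol.

−532 kJ/mol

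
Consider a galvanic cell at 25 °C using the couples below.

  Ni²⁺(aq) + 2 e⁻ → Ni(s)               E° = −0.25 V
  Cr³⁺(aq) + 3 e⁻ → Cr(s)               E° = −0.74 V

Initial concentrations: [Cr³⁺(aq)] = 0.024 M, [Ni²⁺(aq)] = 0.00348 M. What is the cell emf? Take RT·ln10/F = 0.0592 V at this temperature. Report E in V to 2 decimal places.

+0.45 V

Since E°(Ni²⁺/Ni) > E°(Cr³⁺/Cr), Ni²⁺/Ni serves as the cathode.
E°cell = E°cat − E°an = −0.25 − (−0.74) = +0.49 V; n = 6.
The balanced reaction is 3 Ni²⁺(aq) + 2 Cr(s) → 3 Ni(s) + 2 Cr³⁺(aq), so Q = [Cr³⁺(aq)]^2 / [Ni²⁺(aq)]^3 = 1.37×10^4 and log Q = 4.136.
Applying E = E° − (RT ln10/nF)·log Q gives +0.49 − (0.0592/6)(4.136) = +0.45 V.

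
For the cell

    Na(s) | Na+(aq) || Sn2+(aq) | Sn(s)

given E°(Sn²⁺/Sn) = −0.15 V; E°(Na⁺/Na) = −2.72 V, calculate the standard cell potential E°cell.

+2.57 V

By convention the left-hand electrode in cell notation is the anode (oxidation) and the right-hand electrode is the cathode (reduction).
E°cell = E°(right) − E°(left) = −0.15 − (−2.72) = +2.57 V.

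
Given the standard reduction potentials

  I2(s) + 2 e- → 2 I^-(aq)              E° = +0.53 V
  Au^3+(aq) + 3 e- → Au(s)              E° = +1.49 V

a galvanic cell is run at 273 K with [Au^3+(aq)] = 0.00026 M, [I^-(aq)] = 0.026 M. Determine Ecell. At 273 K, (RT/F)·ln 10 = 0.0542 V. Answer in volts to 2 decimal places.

Since E°(Au³⁺/Au) > E°(I₂/I⁻), Au³⁺/Au serves as the cathode.
The standard potential is +1.49 − (+0.53) = +0.96 V and the balanced reaction transfers n = 6 electrons.
For the overall reaction 2 Au^3+(aq) + 6 I^-(aq) → 2 Au(s) + 3 I2(s), Q = 1 / ([Au^3+(aq)]^2·[I^-(aq)]^6) = 4.79×10^16, giving log Q = 16.680.
By the Nernst equation, E = +0.96 − (0.0542/6)·(16.680) = +0.81 V.

+0.81 V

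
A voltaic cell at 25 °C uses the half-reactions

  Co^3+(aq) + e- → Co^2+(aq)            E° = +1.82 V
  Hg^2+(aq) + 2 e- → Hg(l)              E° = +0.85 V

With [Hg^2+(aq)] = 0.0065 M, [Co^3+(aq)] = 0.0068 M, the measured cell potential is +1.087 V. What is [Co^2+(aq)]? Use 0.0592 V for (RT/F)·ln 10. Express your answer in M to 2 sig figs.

0.00089 M

With Co³⁺/Co²⁺ at the cathode and Hg²⁺/Hg at the anode, E°cell = +1.82 − (+0.85) = +0.97 V (n = 2).
Since E = E° − (0.0592/n)·log Q, log Q = n(E° − E)/0.0592 = −3.953.
For 2 Co^3+(aq) + Hg(l) → 2 Co^2+(aq) + Hg^2+(aq), the reaction quotient is Q = ([Co^2+(aq)]^2·[Hg^2+(aq)]) / [Co^3+(aq)]^2.
Substituting the known concentrations and solving, log [Co^2+(aq)] = −3.050 and [Co^2+(aq)] = 0.00089 M.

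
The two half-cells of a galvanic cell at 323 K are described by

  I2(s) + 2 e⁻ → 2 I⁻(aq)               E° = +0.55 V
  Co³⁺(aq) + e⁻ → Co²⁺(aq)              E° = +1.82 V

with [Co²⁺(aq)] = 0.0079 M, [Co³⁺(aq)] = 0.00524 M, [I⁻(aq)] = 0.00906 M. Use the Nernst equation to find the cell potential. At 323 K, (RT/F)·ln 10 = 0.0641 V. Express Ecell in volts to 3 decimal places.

+1.128 V

Since E°(Co³⁺/Co²⁺) > E°(I₂/I⁻), Co³⁺/Co²⁺ serves as the cathode.
E°cell = +1.82 − (+0.55) = +1.27 V, with n = 2 electrons transferred.
For the overall reaction 2 Co³⁺(aq) + 2 I⁻(aq) → 2 Co²⁺(aq) + I2(s), Q = [Co²⁺(aq)]^2 / ([Co³⁺(aq)]^2·[I⁻(aq)]^2) = 2.77×10^4, giving log Q = 4.442.
Applying E = E° − (RT ln10/nF)·log Q gives +1.27 − (0.0641/2)(4.442) = +1.128 V.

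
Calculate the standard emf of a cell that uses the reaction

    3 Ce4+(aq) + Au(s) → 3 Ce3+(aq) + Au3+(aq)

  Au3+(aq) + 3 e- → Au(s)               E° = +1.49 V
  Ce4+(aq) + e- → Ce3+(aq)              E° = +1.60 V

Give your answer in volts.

+0.11 V

Ce4+(aq) gains electrons, so the Ce⁴⁺/Ce³⁺ couple is the cathode; the Au³⁺/Au couple is the anode.
E°cell = E°(cathode) − E°(anode) = +1.60 − (+1.49) = +0.11 V.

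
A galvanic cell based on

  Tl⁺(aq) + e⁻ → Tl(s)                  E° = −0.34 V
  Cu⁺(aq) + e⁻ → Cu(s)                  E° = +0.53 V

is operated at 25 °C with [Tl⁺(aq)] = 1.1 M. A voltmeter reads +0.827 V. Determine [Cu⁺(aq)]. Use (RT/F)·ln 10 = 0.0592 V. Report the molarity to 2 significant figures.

With Cu⁺/Cu at the cathode and Tl⁺/Tl at the anode, E°cell = +0.53 − (−0.34) = +0.87 V (n = 1).
Rearranging E = E° − (0.0592/n)·log Q gives log Q = 1(+0.87 − (+0.827))/0.0592 = 0.726.
Balancing electrons gives Cu⁺(aq) + Tl(s) → Cu(s) + Tl⁺(aq); thus Q = [Tl⁺(aq)] / [Cu⁺(aq)].
Solving for the unknown gives log [Cu⁺(aq)] = −0.685, so [Cu⁺(aq)] ≈ 0.21 M.

0.21 M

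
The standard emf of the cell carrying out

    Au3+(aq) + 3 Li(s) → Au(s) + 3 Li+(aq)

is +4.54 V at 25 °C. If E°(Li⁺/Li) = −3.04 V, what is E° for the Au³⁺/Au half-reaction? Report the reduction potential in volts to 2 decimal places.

In the reaction as written the Au³⁺/Au couple is reduced (cathode) and Li⁺/Li is oxidized (anode), so E°cell = E°(Au³⁺/Au) − E°(Li⁺/Li).
E°(Au³⁺/Au) = E°cell + E°(anode) = +4.54 + (−3.04) = +1.50 V.

+1.50 V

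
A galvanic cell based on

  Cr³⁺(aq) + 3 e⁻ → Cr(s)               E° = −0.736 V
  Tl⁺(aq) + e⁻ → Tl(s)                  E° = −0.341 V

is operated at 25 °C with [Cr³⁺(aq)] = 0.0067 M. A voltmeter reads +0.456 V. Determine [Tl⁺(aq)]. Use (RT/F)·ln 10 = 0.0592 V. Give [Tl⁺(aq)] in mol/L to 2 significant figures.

2.0 M

Tl⁺/Tl is the cathode (higher E°); E°cell = −0.341 − (−0.736) = +0.395 V with n = 3.
Since E = E° − (0.0592/n)·log Q, log Q = n(E° − E)/0.0592 = −3.091.
The balanced reaction is 3 Tl⁺(aq) + Cr(s) → 3 Tl(s) + Cr³⁺(aq), so Q = [Cr³⁺(aq)] / [Tl⁺(aq)]^3.
Isolating [Tl⁺(aq)] in Q = 10^{−3.091} yields log [Tl⁺(aq)] = 0.306, i.e. 2.0 M.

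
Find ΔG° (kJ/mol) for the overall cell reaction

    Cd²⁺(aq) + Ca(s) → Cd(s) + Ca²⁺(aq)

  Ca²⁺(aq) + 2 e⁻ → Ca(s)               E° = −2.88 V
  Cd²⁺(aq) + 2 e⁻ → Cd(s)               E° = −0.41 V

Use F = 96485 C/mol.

−477 kJ/mol

In the reaction as written Cd²⁺(aq) is reduced, so the Cd²⁺/Cd couple is the cathode and Ca²⁺/Ca is the anode.
E°cell = −0.41 − (−2.88) = +2.47 V; balancing electrons gives n = 2.
ΔG° = −nFE°cell = −(2)(96485)(+2.47) J/mol = −477 kJ/mol.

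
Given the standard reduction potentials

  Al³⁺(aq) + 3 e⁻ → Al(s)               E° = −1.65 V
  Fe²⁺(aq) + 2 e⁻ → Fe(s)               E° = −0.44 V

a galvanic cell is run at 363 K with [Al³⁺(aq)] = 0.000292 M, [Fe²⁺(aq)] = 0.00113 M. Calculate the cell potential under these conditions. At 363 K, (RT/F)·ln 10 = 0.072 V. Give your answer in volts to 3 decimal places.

+1.189 V

Fe²⁺/Fe is reduced (cathode, E° = −0.44 V) and Al³⁺/Al is oxidized (anode).
The standard potential is −0.44 − (−1.65) = +1.21 V and the balanced reaction transfers n = 6 electrons.
For the overall reaction 3 Fe²⁺(aq) + 2 Al(s) → 3 Fe(s) + 2 Al³⁺(aq), Q = [Al³⁺(aq)]^2 / [Fe²⁺(aq)]^3 = 59.1, giving log Q = 1.772.
By the Nernst equation, E = +1.21 − (0.072/6)·(1.772) = +1.189 V.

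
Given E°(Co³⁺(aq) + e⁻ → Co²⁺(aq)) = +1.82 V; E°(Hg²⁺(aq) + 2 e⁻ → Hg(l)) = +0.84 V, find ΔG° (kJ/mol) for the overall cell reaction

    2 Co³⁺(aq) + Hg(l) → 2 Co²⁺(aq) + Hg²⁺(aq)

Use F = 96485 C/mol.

In the reaction as written Co³⁺(aq) is reduced, so the Co³⁺/Co²⁺ couple is the cathode and Hg²⁺/Hg is the anode.
E°cell = +1.82 − (+0.84) = +0.98 V; balancing electrons gives n = 2.
ΔG° = −nFE°cell = −(2)(96485)(+0.98) J/mol = −189 kJ/mol.

−189 kJ/mol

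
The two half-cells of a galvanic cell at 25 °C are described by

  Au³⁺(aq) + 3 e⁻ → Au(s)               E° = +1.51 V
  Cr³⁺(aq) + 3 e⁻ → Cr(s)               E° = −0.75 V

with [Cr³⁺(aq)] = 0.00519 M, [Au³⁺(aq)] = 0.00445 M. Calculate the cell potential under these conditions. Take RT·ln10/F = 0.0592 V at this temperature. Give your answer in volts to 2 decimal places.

Since E°(Au³⁺/Au) > E°(Cr³⁺/Cr), Au³⁺/Au serves as the cathode.
E°cell = E°cat − E°an = +1.51 − (−0.75) = +2.26 V; n = 3.
For the overall reaction Au³⁺(aq) + Cr(s) → Au(s) + Cr³⁺(aq), Q = [Cr³⁺(aq)] / [Au³⁺(aq)] = 1.17, giving log Q = 0.067.
By the Nernst equation, E = +2.26 − (0.0592/3)·(0.067) = +2.26 V.

+2.26 V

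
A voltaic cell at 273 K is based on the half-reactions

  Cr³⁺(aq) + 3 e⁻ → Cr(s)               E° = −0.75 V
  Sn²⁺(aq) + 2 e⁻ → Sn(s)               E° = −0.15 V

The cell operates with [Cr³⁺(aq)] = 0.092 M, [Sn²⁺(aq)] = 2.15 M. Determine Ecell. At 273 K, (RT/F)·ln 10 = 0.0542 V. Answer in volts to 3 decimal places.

Since E°(Sn²⁺/Sn) > E°(Cr³⁺/Cr), Sn²⁺/Sn serves as the cathode.
E°cell = E°cat − E°an = −0.15 − (−0.75) = +0.60 V; n = 6.
The balanced reaction is 3 Sn²⁺(aq) + 2 Cr(s) → 3 Sn(s) + 2 Cr³⁺(aq), so Q = [Cr³⁺(aq)]^2 / [Sn²⁺(aq)]^3 = 0.000852 and log Q = −3.070.
Applying E = E° − (RT ln10/nF)·log Q gives +0.60 − (0.0542/6)(−3.070) = +0.628 V.

+0.628 V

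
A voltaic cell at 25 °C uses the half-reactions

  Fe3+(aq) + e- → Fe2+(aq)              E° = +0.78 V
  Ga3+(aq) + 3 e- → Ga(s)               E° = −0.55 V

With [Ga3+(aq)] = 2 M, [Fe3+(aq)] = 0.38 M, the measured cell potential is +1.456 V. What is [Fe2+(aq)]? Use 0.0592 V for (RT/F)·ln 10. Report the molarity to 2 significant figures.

0.0022 M

The Fe³⁺/Fe²⁺ couple has the larger reduction potential, so it is the cathode: E°cell = +0.78 − (−0.55) = +1.33 V and n = 3.
Rearranging E = E° − (0.0592/n)·log Q gives log Q = 3(+1.33 − (+1.456))/0.0592 = −6.385.
The balanced reaction is 3 Fe3+(aq) + Ga(s) → 3 Fe2+(aq) + Ga3+(aq), so Q = ([Fe2+(aq)]^3·[Ga3+(aq)]) / [Fe3+(aq)]^3.
Isolating [Fe2+(aq)] in Q = 10^{−6.385} yields log [Fe2+(aq)] = −2.649, i.e. 0.0022 M.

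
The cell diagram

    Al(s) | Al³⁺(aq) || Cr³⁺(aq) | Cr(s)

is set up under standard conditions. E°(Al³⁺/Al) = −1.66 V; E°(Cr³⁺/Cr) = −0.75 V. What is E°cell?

+0.91 V

By convention the left-hand electrode in cell notation is the anode (oxidation) and the right-hand electrode is the cathode (reduction).
E°cell = E°(right) − E°(left) = −0.75 − (−1.66) = +0.91 V.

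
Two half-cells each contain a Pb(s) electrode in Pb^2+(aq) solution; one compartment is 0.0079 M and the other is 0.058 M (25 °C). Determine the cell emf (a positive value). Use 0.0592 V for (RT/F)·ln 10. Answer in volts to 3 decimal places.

For a concentration cell E°cell = 0, since both electrodes use the same couple.
The compartment with the higher Pb^2+(aq) concentration (0.058 M) acts as the cathode; ions are reduced there and produced at the dilute (0.0079 M) anode.
With n = 2, Ecell = −(0.0592/2)·log([dilute]/[conc]) = −(0.0592/2)·log(0.0079/0.058) = +0.026 V.

0.026 V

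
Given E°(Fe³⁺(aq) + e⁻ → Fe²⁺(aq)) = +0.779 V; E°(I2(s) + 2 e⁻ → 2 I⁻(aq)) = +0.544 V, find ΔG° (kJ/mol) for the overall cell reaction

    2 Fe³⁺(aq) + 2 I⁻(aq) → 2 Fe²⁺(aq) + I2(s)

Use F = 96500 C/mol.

−45.4 kJ/mol

In the reaction as written Fe³⁺(aq) is reduced, so the Fe³⁺/Fe²⁺ couple is the cathode and I₂/I⁻ is the anode.
E°cell = +0.779 − (+0.544) = +0.235 V; balancing electrons gives n = 2.
ΔG° = −nFE°cell = −(2)(96500)(+0.235) J/mol = −45.4 kJ/mol.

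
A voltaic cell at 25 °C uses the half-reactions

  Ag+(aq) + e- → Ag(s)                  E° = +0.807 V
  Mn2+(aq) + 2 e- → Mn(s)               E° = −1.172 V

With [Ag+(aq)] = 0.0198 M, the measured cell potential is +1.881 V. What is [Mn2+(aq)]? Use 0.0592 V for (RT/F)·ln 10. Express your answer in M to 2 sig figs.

With Ag⁺/Ag at the cathode and Mn²⁺/Mn at the anode, E°cell = +0.807 − (−1.172) = +1.979 V (n = 2).
Rearranging E = E° − (0.0592/n)·log Q gives log Q = 2(+1.979 − (+1.881))/0.0592 = 3.311.
For 2 Ag+(aq) + Mn(s) → 2 Ag(s) + Mn2+(aq), the reaction quotient is Q = [Mn2+(aq)] / [Ag+(aq)]^2.
Substituting the known concentrations and solving, log [Mn2+(aq)] = −0.096 and [Mn2+(aq)] = 0.80 M.

0.80 M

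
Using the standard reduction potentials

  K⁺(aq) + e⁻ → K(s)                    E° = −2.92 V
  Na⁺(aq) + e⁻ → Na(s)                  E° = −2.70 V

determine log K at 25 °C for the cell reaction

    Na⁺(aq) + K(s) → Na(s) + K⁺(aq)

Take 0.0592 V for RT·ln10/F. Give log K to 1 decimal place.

The Na⁺/Na couple is reduced (cathode); E°cell = −2.70 − (−2.92) = +0.22 V with n = 1.
At equilibrium E = 0, so log K = nE°cell / 0.0592 = (1)(+0.22) / 0.0592 = 3.7.

log K = 3.7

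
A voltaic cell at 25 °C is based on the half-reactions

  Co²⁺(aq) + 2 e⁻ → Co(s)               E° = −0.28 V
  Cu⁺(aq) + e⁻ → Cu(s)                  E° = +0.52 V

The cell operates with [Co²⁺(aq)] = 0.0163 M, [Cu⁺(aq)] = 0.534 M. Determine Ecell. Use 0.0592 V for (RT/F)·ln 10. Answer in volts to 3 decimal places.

+0.837 V

The Cu⁺/Cu couple has the more positive E°, so it is the cathode; Co²⁺/Co is the anode.
E°cell = +0.52 − (−0.28) = +0.80 V, with n = 2 electrons transferred.
The balanced reaction is 2 Cu⁺(aq) + Co(s) → 2 Cu(s) + Co²⁺(aq), so Q = [Co²⁺(aq)] / [Cu⁺(aq)]^2 = 0.0572 and log Q = −1.243.
Applying E = E° − (RT ln10/nF)·log Q gives +0.80 − (0.0592/2)(−1.243) = +0.837 V.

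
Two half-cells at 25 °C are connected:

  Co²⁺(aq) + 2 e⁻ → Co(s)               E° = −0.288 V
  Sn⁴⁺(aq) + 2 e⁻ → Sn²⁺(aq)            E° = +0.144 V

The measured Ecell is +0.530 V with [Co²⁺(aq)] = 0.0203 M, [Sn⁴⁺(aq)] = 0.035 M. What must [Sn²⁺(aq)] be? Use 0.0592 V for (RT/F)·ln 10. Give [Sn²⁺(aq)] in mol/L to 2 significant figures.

0.00084 M

The Sn⁴⁺/Sn²⁺ couple has the larger reduction potential, so it is the cathode: E°cell = +0.144 − (−0.288) = +0.432 V and n = 2.
Since E = E° − (0.0592/n)·log Q, log Q = n(E° − E)/0.0592 = −3.311.
For Sn⁴⁺(aq) + Co(s) → Sn²⁺(aq) + Co²⁺(aq), the reaction quotient is Q = ([Sn²⁺(aq)]·[Co²⁺(aq)]) / [Sn⁴⁺(aq)].
Substituting the known concentrations and solving, log [Sn²⁺(aq)] = −3.074 and [Sn²⁺(aq)] = 0.00084 M.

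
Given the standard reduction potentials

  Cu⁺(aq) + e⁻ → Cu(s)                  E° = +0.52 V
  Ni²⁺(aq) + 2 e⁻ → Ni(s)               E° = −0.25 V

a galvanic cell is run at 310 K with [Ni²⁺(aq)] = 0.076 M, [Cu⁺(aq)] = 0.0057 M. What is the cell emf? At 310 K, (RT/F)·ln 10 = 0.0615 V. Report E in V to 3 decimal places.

+0.666 V

Since E°(Cu⁺/Cu) > E°(Ni²⁺/Ni), Cu⁺/Cu serves as the cathode.
E°cell = E°cat − E°an = +0.52 − (−0.25) = +0.77 V; n = 2.
For the overall reaction 2 Cu⁺(aq) + Ni(s) → 2 Cu(s) + Ni²⁺(aq), Q = [Ni²⁺(aq)] / [Cu⁺(aq)]^2 = 2.34×10^3, giving log Q = 3.369.
Applying E = E° − (RT ln10/nF)·log Q gives +0.77 − (0.0615/2)(3.369) = +0.666 V.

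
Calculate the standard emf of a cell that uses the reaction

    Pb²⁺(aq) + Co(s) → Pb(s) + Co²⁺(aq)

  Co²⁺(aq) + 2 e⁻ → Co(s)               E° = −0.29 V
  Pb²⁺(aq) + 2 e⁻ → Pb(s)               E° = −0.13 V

+0.16 V

Pb²⁺(aq) gains electrons, so the Pb²⁺/Pb couple is the cathode; the Co²⁺/Co couple is the anode.
E°cell = E°(cathode) − E°(anode) = −0.13 − (−0.29) = +0.16 V.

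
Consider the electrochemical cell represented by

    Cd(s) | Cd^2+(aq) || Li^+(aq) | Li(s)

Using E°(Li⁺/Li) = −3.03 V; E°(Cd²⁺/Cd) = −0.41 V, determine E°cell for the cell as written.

By convention the left-hand electrode in cell notation is the anode (oxidation) and the right-hand electrode is the cathode (reduction).
E°cell = E°(right) − E°(left) = −3.03 − (−0.41) = −2.62 V.
The negative sign shows that, as written, the cell would require an external voltage to drive the reaction.

−2.62 V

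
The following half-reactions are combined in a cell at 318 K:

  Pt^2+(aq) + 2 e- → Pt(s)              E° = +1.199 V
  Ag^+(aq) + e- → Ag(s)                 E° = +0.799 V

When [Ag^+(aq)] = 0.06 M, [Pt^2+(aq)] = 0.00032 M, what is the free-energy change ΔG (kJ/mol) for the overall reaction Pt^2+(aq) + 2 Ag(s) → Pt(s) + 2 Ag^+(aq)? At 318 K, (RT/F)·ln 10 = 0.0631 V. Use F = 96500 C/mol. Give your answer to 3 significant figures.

−70.8 kJ/mol

With Pt²⁺/Pt reduced at the cathode, E°cell = +1.199 − (+0.799) = +0.400 V and n = 2.
The reaction quotient is [Ag^+(aq)]^2 / [Pt^2+(aq)] = 11.2; by Nernst, E = +0.400 − (0.0631/2)(1.051) = +0.3668 V.
Finally ΔG = −nFE = −(2)(96500 C/mol)(+0.3668 V) = −70.8 kJ/mol.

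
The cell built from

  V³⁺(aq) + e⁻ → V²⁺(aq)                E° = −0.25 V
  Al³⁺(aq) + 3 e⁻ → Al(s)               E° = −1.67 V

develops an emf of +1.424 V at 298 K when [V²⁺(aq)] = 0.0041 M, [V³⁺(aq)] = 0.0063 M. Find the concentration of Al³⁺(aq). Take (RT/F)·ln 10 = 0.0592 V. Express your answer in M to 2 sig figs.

V³⁺/V²⁺ is the cathode (higher E°); E°cell = −0.25 − (−1.67) = +1.42 V with n = 3.
From the Nernst equation, log Q = n(E° − E)/0.0592 = 3·(+1.42 − (+1.424))/0.0592 = −0.203.
The balanced reaction is 3 V³⁺(aq) + Al(s) → 3 V²⁺(aq) + Al³⁺(aq), so Q = ([V²⁺(aq)]^3·[Al³⁺(aq)]) / [V³⁺(aq)]^3.
Solving for the unknown gives log [Al³⁺(aq)] = 0.357, so [Al³⁺(aq)] ≈ 2.3 M.

2.3 M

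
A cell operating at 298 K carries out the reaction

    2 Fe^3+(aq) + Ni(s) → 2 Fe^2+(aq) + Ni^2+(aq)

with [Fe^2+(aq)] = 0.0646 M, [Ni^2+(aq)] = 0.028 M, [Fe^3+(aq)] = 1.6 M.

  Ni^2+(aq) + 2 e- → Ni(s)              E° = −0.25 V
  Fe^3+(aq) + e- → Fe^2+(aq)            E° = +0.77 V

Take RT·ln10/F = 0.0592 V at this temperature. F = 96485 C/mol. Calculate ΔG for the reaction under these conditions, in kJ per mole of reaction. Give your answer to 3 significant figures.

−222 kJ/mol

The standard cell potential is +0.77 − (−0.25) = +1.02 V, with n = 2 electrons in the balanced equation.
Here Q = ([Fe^2+(aq)]^2·[Ni^2+(aq)]) / [Fe^3+(aq)]^2 = 4.56×10^−5 (log Q = −4.341), giving E = +1.02 − (0.0592/2)·(−4.341) = +1.1485 V.
Then ΔG = −nFE = −2 × 96485 × +1.1485 J/mol = −222 kJ/mol.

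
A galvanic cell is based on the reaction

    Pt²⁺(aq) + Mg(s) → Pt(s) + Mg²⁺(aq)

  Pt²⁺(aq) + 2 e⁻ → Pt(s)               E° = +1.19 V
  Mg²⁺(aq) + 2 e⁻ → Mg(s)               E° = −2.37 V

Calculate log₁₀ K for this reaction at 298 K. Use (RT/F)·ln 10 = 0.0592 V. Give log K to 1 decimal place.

log K = 120.3

The Pt²⁺/Pt couple is reduced (cathode); E°cell = +1.19 − (−2.37) = +3.56 V with n = 2.
At equilibrium E = 0, so log K = nE°cell / 0.0592 = (2)(+3.56) / 0.0592 = 120.3.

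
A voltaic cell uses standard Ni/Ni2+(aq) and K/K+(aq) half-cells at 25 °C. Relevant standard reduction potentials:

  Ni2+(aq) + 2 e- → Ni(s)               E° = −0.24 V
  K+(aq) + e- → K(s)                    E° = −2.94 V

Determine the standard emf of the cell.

The Ni²⁺/Ni couple has the higher E°, so Ni ion is reduced (cathode) and K is oxidized (anode).
E°cell = E°(cathode) − E°(anode) = −0.24 − (−2.94) = +2.70 V.

+2.70 V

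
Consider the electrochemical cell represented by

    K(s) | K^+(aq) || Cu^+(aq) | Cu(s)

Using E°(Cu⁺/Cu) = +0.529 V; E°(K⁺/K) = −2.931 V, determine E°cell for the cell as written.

By convention the left-hand electrode in cell notation is the anode (oxidation) and the right-hand electrode is the cathode (reduction).
E°cell = E°(right) − E°(left) = +0.529 − (−2.931) = +3.460 V.

+3.460 V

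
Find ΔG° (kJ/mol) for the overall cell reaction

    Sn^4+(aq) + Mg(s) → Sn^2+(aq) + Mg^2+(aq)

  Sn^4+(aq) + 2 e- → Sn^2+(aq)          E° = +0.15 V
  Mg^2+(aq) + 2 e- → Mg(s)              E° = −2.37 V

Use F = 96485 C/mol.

−486 kJ/mol

In the reaction as written Sn^4+(aq) is reduced, so the Sn⁴⁺/Sn²⁺ couple is the cathode and Mg²⁺/Mg is the anode.
E°cell = +0.15 − (−2.37) = +2.52 V; balancing electrons gives n = 2.
ΔG° = −nFE°cell = −(2)(96485)(+2.52) J/mol = −486 kJ/mol.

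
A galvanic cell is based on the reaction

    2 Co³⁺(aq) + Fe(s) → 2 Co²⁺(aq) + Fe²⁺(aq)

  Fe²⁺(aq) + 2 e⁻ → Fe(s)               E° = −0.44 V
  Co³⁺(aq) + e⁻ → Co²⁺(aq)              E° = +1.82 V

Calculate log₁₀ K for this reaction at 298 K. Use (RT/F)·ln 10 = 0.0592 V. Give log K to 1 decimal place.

log K = 76.4

The Co³⁺/Co²⁺ couple is reduced (cathode); E°cell = +1.82 − (−0.44) = +2.26 V with n = 2.
At equilibrium E = 0, so log K = nE°cell / 0.0592 = (2)(+2.26) / 0.0592 = 76.4.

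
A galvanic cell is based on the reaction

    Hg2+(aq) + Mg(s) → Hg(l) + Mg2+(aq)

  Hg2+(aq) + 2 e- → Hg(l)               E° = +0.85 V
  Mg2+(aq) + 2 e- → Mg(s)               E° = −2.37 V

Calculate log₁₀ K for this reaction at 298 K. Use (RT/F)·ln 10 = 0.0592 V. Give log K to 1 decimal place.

The Hg²⁺/Hg couple is reduced (cathode); E°cell = +0.85 − (−2.37) = +3.22 V with n = 2.
At equilibrium E = 0, so log K = nE°cell / 0.0592 = (2)(+3.22) / 0.0592 = 108.8.

log K = 108.8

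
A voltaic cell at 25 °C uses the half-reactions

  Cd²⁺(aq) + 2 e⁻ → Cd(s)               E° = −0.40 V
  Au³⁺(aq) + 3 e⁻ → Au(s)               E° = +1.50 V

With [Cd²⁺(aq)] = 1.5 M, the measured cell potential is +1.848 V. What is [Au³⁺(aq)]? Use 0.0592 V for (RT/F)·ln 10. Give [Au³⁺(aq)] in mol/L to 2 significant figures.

With Au³⁺/Au at the cathode and Cd²⁺/Cd at the anode, E°cell = +1.50 − (−0.40) = +1.90 V (n = 6).
From the Nernst equation, log Q = n(E° − E)/0.0592 = 6·(+1.90 − (+1.848))/0.0592 = 5.270.
Balancing electrons gives 2 Au³⁺(aq) + 3 Cd(s) → 2 Au(s) + 3 Cd²⁺(aq); thus Q = [Cd²⁺(aq)]^3 / [Au³⁺(aq)]^2.
Isolating [Au³⁺(aq)] in Q = 10^{5.270} yields log [Au³⁺(aq)] = −2.371, i.e. 0.0043 M.

0.0043 M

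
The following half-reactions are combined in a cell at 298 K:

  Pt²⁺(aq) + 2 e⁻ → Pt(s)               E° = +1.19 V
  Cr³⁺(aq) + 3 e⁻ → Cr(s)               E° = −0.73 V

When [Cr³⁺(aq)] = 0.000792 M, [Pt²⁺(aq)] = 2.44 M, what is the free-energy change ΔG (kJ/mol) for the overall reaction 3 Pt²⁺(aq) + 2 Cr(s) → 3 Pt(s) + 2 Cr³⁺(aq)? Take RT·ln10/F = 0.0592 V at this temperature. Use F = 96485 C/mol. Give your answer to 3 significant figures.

−1150 kJ/mol

With Pt²⁺/Pt reduced at the cathode, E°cell = +1.19 − (−0.73) = +1.92 V and n = 6.
Q = [Cr³⁺(aq)]^2 / [Pt²⁺(aq)]^3 = 4.32×10^−8, so log Q = −7.365 and E = +1.92 − (0.0592/6)(−7.365) = +1.9927 V.
Then ΔG = −nFE = −6 × 96485 × +1.9927 J/mol = −1150 kJ/mol.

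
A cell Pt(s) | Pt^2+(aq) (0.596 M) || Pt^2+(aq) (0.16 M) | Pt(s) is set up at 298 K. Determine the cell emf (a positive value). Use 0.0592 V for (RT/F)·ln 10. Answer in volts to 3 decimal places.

0.017 V

For a concentration cell E°cell = 0, since both electrodes use the same couple.
The compartment with the higher Pt^2+(aq) concentration (0.596 M) acts as the cathode; ions are reduced there and produced at the dilute (0.16 M) anode.
With n = 2, Ecell = −(0.0592/2)·log([dilute]/[conc]) = −(0.0592/2)·log(0.16/0.596) = +0.017 V.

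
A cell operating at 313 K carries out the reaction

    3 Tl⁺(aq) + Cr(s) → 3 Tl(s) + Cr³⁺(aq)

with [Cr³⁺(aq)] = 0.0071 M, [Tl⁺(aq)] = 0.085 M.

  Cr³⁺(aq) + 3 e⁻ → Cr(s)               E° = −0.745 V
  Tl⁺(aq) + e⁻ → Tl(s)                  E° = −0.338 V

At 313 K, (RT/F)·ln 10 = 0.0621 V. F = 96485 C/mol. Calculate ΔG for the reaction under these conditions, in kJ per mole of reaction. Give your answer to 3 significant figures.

With Tl⁺/Tl reduced at the cathode, E°cell = −0.338 − (−0.745) = +0.407 V and n = 3.
Here Q = [Cr³⁺(aq)] / [Tl⁺(aq)]^3 = 11.6 (log Q = 1.063), giving E = +0.407 − (0.0621/3)·(1.063) = +0.3850 V.
Then ΔG = −nFE = −3 × 96485 × +0.3850 J/mol = −111 kJ/mol.

−111 kJ/mol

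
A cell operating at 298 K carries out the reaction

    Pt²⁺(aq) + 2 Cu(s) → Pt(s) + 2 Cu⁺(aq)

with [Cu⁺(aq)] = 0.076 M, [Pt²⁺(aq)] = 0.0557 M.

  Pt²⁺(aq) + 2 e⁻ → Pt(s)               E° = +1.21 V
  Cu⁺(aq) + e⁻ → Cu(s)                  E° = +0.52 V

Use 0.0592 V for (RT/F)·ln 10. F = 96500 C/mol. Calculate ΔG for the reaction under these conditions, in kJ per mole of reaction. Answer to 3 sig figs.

−139 kJ/mol

The standard cell potential is +1.21 − (+0.52) = +0.69 V, with n = 2 electrons in the balanced equation.
Here Q = [Cu⁺(aq)]^2 / [Pt²⁺(aq)] = 0.104 (log Q = −0.984), giving E = +0.69 − (0.0592/2)·(−0.984) = +0.7191 V.
Finally ΔG = −nFE = −(2)(96500 C/mol)(+0.7191 V) = −139 kJ/mol.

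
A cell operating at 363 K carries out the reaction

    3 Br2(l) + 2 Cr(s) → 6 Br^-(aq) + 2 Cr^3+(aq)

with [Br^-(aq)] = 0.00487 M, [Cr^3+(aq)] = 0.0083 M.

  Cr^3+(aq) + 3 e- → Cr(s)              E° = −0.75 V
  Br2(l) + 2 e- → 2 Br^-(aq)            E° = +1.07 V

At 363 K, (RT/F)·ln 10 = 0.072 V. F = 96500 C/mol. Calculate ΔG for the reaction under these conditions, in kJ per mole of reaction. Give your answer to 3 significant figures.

With Br₂/Br⁻ reduced at the cathode, E°cell = +1.07 − (−0.75) = +1.82 V and n = 6.
Q = [Br^-(aq)]^6·[Cr^3+(aq)]^2 = 9.19×10^−19, so log Q = −18.037 and E = +1.82 − (0.072/6)(−18.037) = +2.0364 V.
ΔG = −nFE = −(6)(96500)(+2.0364) J/mol = −1180 kJ/mol.

−1180 kJ/mol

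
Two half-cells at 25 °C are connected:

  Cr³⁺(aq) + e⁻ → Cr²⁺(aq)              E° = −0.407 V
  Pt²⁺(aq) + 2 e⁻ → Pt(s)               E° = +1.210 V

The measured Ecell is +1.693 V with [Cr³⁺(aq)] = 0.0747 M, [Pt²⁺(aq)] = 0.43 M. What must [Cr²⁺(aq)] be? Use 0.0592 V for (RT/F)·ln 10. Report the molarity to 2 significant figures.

The Pt²⁺/Pt couple has the larger reduction potential, so it is the cathode: E°cell = +1.210 − (−0.407) = +1.617 V and n = 2.
Since E = E° − (0.0592/n)·log Q, log Q = n(E° − E)/0.0592 = −2.568.
Balancing electrons gives Pt²⁺(aq) + 2 Cr²⁺(aq) → Pt(s) + 2 Cr³⁺(aq); thus Q = [Cr³⁺(aq)]^2 / ([Pt²⁺(aq)]·[Cr²⁺(aq)]^2).
Solving for the unknown gives log [Cr²⁺(aq)] = 0.341, so [Cr²⁺(aq)] ≈ 2.2 M.

2.2 M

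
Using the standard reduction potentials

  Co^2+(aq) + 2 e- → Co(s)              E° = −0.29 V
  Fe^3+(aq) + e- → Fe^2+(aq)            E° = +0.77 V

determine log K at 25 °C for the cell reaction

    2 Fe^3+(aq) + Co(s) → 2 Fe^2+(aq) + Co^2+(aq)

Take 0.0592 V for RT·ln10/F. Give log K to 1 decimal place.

The Fe³⁺/Fe²⁺ couple is reduced (cathode); E°cell = +0.77 − (−0.29) = +1.06 V with n = 2.
At equilibrium E = 0, so log K = nE°cell / 0.0592 = (2)(+1.06) / 0.0592 = 35.8.

log K = 35.8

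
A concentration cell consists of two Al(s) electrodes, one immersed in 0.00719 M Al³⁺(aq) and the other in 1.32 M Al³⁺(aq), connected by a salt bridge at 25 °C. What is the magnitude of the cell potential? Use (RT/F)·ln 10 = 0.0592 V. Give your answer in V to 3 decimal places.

For a concentration cell E°cell = 0, since both electrodes use the same couple.
The compartment with the higher Al³⁺(aq) concentration (1.32 M) acts as the cathode; ions are reduced there and produced at the dilute (0.00719 M) anode.
With n = 3, Ecell = −(0.0592/3)·log([dilute]/[conc]) = −(0.0592/3)·log(0.00719/1.32) = +0.045 V.

0.045 V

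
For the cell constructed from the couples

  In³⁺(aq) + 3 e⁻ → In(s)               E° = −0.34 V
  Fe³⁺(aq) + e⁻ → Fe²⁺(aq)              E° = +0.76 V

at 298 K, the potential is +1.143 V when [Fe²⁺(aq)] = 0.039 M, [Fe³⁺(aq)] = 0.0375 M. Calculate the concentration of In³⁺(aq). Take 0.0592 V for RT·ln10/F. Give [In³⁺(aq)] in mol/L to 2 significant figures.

0.0059 M

With Fe³⁺/Fe²⁺ at the cathode and In³⁺/In at the anode, E°cell = +0.76 − (−0.34) = +1.10 V (n = 3).
From the Nernst equation, log Q = n(E° − E)/0.0592 = 3·(+1.10 − (+1.143))/0.0592 = −2.179.
For 3 Fe³⁺(aq) + In(s) → 3 Fe²⁺(aq) + In³⁺(aq), the reaction quotient is Q = ([Fe²⁺(aq)]^3·[In³⁺(aq)]) / [Fe³⁺(aq)]^3.
Substituting the known concentrations and solving, log [In³⁺(aq)] = −2.230 and [In³⁺(aq)] = 0.0059 M.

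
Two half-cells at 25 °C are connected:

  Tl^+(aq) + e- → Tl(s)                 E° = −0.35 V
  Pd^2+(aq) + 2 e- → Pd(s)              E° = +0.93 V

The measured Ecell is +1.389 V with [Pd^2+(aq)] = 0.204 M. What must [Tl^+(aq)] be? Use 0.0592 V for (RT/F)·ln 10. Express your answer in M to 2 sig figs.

0.0065 M

The Pd²⁺/Pd couple has the larger reduction potential, so it is the cathode: E°cell = +0.93 − (−0.35) = +1.28 V and n = 2.
Rearranging E = E° − (0.0592/n)·log Q gives log Q = 2(+1.28 − (+1.389))/0.0592 = −3.682.
For Pd^2+(aq) + 2 Tl(s) → Pd(s) + 2 Tl^+(aq), the reaction quotient is Q = [Tl^+(aq)]^2 / [Pd^2+(aq)].
Solving for the unknown gives log [Tl^+(aq)] = −2.186, so [Tl^+(aq)] ≈ 0.0065 M.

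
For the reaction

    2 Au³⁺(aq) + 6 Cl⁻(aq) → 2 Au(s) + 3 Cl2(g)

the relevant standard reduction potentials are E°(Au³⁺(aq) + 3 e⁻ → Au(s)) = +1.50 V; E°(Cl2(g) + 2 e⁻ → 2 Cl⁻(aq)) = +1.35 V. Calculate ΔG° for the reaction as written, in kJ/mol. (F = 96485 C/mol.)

In the reaction as written Au³⁺(aq) is reduced, so the Au³⁺/Au couple is the cathode and Cl₂/Cl⁻ is the anode.
E°cell = +1.50 − (+1.35) = +0.15 V; balancing electrons gives n = 6.
ΔG° = −nFE°cell = −(6)(96485)(+0.15) J/mol = −86.8 kJ/mol.

−86.8 kJ/mol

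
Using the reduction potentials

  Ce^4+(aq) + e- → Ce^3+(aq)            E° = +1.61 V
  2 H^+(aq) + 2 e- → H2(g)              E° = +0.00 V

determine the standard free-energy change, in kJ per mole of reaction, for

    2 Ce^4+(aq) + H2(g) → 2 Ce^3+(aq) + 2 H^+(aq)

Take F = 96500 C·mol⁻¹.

In the reaction as written Ce^4+(aq) is reduced, so the Ce⁴⁺/Ce³⁺ couple is the cathode and 2H⁺/H₂ is the anode.
E°cell = +1.61 − (+0.00) = +1.61 V; balancing electrons gives n = 2.
ΔG° = −nFE°cell = −(2)(96500)(+1.61) J/mol = −311 kJ/mol.

−311 kJ/mol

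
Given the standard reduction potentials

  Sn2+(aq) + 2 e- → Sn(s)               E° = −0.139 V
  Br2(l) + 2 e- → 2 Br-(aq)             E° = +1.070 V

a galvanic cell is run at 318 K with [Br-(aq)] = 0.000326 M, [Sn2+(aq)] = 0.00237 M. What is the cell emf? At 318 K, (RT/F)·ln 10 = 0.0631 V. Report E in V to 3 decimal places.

Br₂/Br⁻ is reduced (cathode, E° = +1.070 V) and Sn²⁺/Sn is oxidized (anode).
E°cell = +1.070 − (−0.139) = +1.209 V, with n = 2 electrons transferred.
The balanced reaction is Br2(l) + Sn(s) → 2 Br-(aq) + Sn2+(aq), so Q = [Br-(aq)]^2·[Sn2+(aq)] = 2.52×10^−10 and log Q = −9.599.
By the Nernst equation, E = +1.209 − (0.0631/2)·(−9.599) = +1.512 V.

+1.512 V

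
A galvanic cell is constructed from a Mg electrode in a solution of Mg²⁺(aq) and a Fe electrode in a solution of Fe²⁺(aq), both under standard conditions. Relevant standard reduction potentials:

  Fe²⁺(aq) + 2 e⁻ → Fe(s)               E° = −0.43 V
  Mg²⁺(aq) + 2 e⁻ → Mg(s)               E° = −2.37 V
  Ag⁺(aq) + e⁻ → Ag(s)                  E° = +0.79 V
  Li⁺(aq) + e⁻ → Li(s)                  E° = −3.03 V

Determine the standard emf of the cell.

+1.94 V

Of the two couples in this cell, the one with the more positive reduction potential is reduced at the cathode: here that is Fe²⁺/Fe (−0.43 V); Mg²⁺/Mg (−2.37 V) is the anode.
E°cell = E°(cathode) − E°(anode) = −0.43 − (−2.37) = +1.94 V.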